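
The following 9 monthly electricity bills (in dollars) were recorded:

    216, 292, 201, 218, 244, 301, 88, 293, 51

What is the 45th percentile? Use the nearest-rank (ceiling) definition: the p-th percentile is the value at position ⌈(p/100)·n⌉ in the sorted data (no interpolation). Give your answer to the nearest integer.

218

Sorted: 51, 88, 201, 216, 218, 244, 292, 293, 301.
n = 9.
Position = ⌈45/100 · 9⌉ = ⌈4.05⌉ = 5.
The value at rank 5 is 218.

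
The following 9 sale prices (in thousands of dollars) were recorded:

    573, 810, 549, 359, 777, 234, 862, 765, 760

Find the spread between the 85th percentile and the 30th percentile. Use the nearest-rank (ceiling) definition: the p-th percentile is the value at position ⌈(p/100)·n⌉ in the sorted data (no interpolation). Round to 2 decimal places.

261.00

Sorted: 234, 359, 549, 573, 760, 765, 777, 810, 862.
n = 9.
P30: rank ⌈30/100·9⌉ = 3 → 549.
P85: rank ⌈85/100·9⌉ = 8 → 810.
Difference: 810 − 549 = 261.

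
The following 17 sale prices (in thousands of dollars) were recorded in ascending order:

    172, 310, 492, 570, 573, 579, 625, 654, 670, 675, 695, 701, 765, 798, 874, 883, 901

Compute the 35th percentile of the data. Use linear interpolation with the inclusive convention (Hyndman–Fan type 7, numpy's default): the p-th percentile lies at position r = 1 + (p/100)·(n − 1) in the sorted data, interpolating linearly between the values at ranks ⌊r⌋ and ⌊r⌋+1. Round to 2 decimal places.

606.60

n = 17.
r = 1 + (35/100)·(17 − 1) = 1 + 5.6 = 6.6.
Rank 6 is 579 and rank 7 is 625.
Interpolate: 579 + 0.6·(625 − 579) = 579 + 0.6·46 = 606.6.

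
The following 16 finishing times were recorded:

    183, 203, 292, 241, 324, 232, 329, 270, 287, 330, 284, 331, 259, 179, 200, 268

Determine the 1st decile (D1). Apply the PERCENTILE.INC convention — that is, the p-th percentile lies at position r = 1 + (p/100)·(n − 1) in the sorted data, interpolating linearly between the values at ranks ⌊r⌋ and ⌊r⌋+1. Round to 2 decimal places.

Sorted: 179, 183, 200, 203, 232, 241, 259, 268, 270, 284, 287, 292, 324, 329, 330, 331.
n = 16.
r = 1 + (10/100)·(16 − 1) = 1 + 1.5 = 2.5.
Rank 2 is 183 and rank 3 is 200.
Interpolate: 183 + 0.5·(200 − 183) = 183 + 0.5·17 = 191.5.

191.50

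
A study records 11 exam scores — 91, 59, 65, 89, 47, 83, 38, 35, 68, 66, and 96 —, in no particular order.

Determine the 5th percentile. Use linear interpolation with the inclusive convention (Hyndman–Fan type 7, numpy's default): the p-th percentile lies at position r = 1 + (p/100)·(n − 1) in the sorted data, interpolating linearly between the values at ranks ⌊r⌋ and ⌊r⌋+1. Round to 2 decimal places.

Sorted: 35, 38, 47, 59, 65, 66, 68, 83, 89, 91, 96.
n = 11.
r = 1 + (5/100)·(11 − 1) = 1 + 0.5 = 1.5.
Rank 1 is 35 and rank 2 is 38.
Interpolate: 35 + 0.5·(38 − 35) = 35 + 0.5·3 = 36.5.

36.50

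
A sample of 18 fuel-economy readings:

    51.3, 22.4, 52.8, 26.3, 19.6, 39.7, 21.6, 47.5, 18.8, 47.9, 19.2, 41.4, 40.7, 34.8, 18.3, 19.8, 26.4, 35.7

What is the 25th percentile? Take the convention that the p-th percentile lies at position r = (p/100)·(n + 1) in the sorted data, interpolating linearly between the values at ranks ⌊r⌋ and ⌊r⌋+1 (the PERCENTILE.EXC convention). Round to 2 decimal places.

19.75

Sorted: 18.3, 18.8, 19.2, 19.6, 19.8, 21.6, 22.4, 26.3, 26.4, 34.8, 35.7, 39.7, 40.7, 41.4, 47.5, 47.9, 51.3, 52.8.
n = 18.
r = (25/100)·(18 + 1) = 4.75.
Rank 4 is 19.6 and rank 5 is 19.8.
Interpolate: 19.6 + 0.75·(19.8 − 19.6) = 19.6 + 0.75·0.2 = 19.75.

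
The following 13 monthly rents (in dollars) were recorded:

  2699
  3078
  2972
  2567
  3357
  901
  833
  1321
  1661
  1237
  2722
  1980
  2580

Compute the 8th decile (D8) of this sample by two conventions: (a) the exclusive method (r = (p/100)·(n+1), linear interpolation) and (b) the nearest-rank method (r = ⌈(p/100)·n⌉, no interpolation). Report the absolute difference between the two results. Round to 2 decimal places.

21.20

Sorted: 833, 901, 1237, 1321, 1661, 1980, 2567, 2580, 2699, 2722, 2972, 3078, 3357.
n = 13.
(a) r = 11.2; between ranks 11 (2972) and 12 (3078): 2993.2.
(b) the nearest-rank method: rank 11 → 2972.
|2993.2 − 2972| = 21.2.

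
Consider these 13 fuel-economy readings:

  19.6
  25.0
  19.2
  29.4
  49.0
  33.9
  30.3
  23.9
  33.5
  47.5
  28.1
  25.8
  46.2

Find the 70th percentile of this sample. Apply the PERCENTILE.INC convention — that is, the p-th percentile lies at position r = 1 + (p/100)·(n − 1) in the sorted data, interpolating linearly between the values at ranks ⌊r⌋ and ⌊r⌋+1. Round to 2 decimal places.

Sorted: 19.2, 19.6, 23.9, 25.0, 25.8, 28.1, 29.4, 30.3, 33.5, 33.9, 46.2, 47.5, 49.0.
n = 13.
r = 1 + (70/100)·(13 − 1) = 1 + 8.4 = 9.4.
Rank 9 is 33.5 and rank 10 is 33.9.
Interpolate: 33.5 + 0.4·(33.9 − 33.5) = 33.5 + 0.4·0.4 = 33.66.

33.66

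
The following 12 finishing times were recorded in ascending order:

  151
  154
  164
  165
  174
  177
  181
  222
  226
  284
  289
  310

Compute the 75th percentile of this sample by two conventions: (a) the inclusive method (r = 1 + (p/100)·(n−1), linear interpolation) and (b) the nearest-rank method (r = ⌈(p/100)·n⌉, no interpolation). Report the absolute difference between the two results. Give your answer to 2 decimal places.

14.50

n = 12.
(a) r = 9.25; between ranks 9 (226) and 10 (284): 240.5.
(b) the nearest-rank method: rank 9 → 226.
|240.5 − 226| = 14.5.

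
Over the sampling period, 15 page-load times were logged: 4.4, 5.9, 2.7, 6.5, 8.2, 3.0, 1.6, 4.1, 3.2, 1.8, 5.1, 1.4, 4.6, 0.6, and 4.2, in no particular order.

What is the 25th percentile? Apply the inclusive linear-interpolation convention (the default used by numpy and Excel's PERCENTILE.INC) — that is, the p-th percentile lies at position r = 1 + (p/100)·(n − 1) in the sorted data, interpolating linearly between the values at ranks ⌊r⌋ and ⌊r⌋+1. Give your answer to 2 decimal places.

2.25

Sorted: 0.6, 1.4, 1.6, 1.8, 2.7, 3.0, 3.2, 4.1, 4.2, 4.4, 4.6, 5.1, 5.9, 6.5, 8.2.
n = 15.
r = 1 + (25/100)·(15 − 1) = 1 + 3.5 = 4.5.
Rank 4 is 1.8 and rank 5 is 2.7.
Interpolate: 1.8 + 0.5·(2.7 − 1.8) = 1.8 + 0.5·0.9 = 2.25.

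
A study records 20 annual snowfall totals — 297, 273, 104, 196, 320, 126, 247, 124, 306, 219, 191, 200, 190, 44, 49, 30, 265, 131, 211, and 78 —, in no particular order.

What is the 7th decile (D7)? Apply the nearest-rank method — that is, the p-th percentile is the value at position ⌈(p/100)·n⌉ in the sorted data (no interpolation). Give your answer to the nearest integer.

Sorted: 30, 44, 49, 78, 104, 124, 126, 131, 190, 191, 196, 200, 211, 219, 247, 265, 273, 297, 306, 320.
n = 20.
Position = ⌈70/100 · 20⌉ = ⌈14⌉ = 14.
The value at rank 14 is 219.

219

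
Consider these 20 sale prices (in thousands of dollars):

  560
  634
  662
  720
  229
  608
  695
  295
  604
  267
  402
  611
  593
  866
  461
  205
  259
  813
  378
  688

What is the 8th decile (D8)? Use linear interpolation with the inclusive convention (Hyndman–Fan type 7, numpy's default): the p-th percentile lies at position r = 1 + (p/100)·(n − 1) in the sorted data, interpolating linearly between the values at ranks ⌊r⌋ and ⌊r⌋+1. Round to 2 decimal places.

Sorted: 205, 229, 259, 267, 295, 378, 402, 461, 560, 593, 604, 608, 611, 634, 662, 688, 695, 720, 813, 866.
n = 20.
r = 1 + (80/100)·(20 − 1) = 1 + 15.2 = 16.2.
Rank 16 is 688 and rank 17 is 695.
Interpolate: 688 + 0.2·(695 − 688) = 688 + 0.2·7 = 689.4.

689.40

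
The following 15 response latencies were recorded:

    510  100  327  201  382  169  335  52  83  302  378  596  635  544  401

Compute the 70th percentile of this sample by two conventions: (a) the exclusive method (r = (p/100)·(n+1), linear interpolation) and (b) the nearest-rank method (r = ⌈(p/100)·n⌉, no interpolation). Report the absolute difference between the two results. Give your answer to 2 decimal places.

Sorted: 52, 83, 100, 169, 201, 302, 327, 335, 378, 382, 401, 510, 544, 596, 635.
n = 15.
(a) r = 11.2; between ranks 11 (401) and 12 (510): 422.8.
(b) the nearest-rank method: rank 11 → 401.
|422.8 − 401| = 21.8.

21.80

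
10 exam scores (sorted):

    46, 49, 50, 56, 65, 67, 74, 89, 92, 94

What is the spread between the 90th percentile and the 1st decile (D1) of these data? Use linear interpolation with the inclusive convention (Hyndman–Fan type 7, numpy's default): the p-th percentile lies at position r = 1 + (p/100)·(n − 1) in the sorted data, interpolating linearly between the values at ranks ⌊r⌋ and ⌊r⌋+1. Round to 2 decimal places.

43.50

n = 10.
P10: r = 1.9; ranks 1–2 are 46, 49; interpolating gives 48.7.
P90: r = 9.1; ranks 9–10 are 92, 94; interpolating gives 92.2.
Difference: 92.2 − 48.7 = 43.5.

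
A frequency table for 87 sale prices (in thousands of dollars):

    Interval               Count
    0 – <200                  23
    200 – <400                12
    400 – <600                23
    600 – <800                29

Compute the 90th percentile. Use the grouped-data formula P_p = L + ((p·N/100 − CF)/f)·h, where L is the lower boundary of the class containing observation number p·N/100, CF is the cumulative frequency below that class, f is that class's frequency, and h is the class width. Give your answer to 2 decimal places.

N = 87; target position k = 90/100 · 87 = 78.3.
Cumulative frequencies: 23, 35, 58, 87.
Observation 78.3 falls in the class 600 – <800.
L = 600, CF = 58, f = 29, h = 200.
P90 = 600 + ((78.3 − 58)/29)·200 = 600 + 140 = 740.

740.00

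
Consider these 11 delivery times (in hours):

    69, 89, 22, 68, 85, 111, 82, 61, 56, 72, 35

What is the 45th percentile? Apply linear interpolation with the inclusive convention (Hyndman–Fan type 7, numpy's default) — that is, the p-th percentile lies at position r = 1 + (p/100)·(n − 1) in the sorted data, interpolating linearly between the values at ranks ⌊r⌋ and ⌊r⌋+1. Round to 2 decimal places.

Sorted: 22, 35, 56, 61, 68, 69, 72, 82, 85, 89, 111.
n = 11.
r = 1 + (45/100)·(11 − 1) = 1 + 4.5 = 5.5.
Rank 5 is 68 and rank 6 is 69.
Interpolate: 68 + 0.5·(69 − 68) = 68 + 0.5·1 = 68.5.

68.50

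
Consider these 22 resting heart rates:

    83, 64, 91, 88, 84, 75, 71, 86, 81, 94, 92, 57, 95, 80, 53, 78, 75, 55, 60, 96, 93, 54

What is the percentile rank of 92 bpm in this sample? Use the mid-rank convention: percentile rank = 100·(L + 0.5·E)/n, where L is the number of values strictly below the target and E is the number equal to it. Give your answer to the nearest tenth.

Sorted: 53, 54, 55, 57, 60, 64, 71, 75, 75, 78, 80, 81, 83, 84, 86, 88, 91, 92, 93, 94, 95, 96.
Count below 92: L = 17; count equal: E = 1; n = 22.
Percentile rank = 100·(17 + 0.5·1)/22 = 100·17.5/22 = 79.55.

79.5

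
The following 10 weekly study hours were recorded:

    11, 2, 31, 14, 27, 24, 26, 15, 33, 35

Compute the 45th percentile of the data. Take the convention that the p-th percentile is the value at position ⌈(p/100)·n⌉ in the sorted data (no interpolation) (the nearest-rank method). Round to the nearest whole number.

Sorted: 2, 11, 14, 15, 24, 26, 27, 31, 33, 35.
n = 10.
Position = ⌈45/100 · 10⌉ = ⌈4.5⌉ = 5.
The value at rank 5 is 24.

24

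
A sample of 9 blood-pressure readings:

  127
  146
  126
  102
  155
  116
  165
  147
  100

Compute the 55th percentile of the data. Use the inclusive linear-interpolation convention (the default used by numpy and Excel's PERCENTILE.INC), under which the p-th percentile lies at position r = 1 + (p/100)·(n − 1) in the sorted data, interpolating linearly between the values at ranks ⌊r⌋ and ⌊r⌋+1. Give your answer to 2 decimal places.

Sorted: 100, 102, 116, 126, 127, 146, 147, 155, 165.
n = 9.
r = 1 + (55/100)·(9 − 1) = 1 + 4.4 = 5.4.
Rank 5 is 127 and rank 6 is 146.
Interpolate: 127 + 0.4·(146 − 127) = 127 + 0.4·19 = 134.6.

134.60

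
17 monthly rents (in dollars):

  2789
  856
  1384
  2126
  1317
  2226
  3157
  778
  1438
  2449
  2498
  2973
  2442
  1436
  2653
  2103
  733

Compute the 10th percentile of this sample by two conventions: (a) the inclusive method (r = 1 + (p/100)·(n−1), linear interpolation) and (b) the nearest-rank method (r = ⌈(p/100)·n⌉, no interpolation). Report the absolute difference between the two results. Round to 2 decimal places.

Sorted: 733, 778, 856, 1317, 1384, 1436, 1438, 2103, 2126, 2226, 2442, 2449, 2498, 2653, 2789, 2973, 3157.
n = 17.
(a) r = 2.6; between ranks 2 (778) and 3 (856): 824.8.
(b) the nearest-rank method: rank 2 → 778.
|824.8 − 778| = 46.8.

46.80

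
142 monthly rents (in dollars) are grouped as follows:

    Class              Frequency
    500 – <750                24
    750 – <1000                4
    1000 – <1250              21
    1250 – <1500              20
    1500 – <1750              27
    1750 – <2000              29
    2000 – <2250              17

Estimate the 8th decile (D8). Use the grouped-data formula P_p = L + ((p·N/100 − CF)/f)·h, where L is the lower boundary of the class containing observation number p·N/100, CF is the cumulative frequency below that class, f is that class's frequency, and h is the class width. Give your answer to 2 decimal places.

N = 142; target position k = 80/100 · 142 = 113.6.
Cumulative frequencies: 24, 28, 49, 69, 96, 125, 142.
Observation 113.6 falls in the class 1750 – <2000.
L = 1750, CF = 96, f = 29, h = 250.
P80 = 1750 + ((113.6 − 96)/29)·250 = 1750 + 151.724 = 1901.72.

1901.72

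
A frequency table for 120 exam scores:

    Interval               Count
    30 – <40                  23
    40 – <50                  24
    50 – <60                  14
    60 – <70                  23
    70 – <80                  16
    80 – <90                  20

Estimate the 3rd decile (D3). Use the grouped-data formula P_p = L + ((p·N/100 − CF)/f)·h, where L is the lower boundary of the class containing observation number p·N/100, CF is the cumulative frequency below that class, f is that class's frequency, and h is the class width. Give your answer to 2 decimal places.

N = 120; target position k = 30/100 · 120 = 36.
Cumulative frequencies: 23, 47, 61, 84, 100, 120.
Observation 36 falls in the class 40 – <50.
L = 40, CF = 23, f = 24, h = 10.
P30 = 40 + ((36 − 23)/24)·10 = 40 + 5.41667 = 45.4167.

45.42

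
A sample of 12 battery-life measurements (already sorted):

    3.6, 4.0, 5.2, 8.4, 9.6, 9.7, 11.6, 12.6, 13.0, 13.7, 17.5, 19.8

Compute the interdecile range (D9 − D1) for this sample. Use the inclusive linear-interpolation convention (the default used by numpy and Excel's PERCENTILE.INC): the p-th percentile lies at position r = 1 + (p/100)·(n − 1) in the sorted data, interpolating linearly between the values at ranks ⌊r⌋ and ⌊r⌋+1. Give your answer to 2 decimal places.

n = 12.
P10: r = 2.1; ranks 2–3 are 4.0, 5.2; interpolating gives 4.12.
P90: r = 10.9; ranks 10–11 are 13.7, 17.5; interpolating gives 17.12.
Difference: 17.12 − 4.12 = 13.

13.00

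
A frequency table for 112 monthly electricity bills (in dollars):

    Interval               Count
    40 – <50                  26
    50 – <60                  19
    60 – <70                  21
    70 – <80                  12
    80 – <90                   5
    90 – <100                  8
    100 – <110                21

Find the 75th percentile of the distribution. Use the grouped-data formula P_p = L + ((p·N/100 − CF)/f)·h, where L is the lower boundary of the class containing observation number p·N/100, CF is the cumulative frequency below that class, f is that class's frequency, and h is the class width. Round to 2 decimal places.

N = 112; target position k = 75/100 · 112 = 84.
Cumulative frequencies: 26, 45, 66, 78, 83, 91, 112.
Observation 84 falls in the class 90 – <100.
L = 90, CF = 83, f = 8, h = 10.
P75 = 90 + ((84 − 83)/8)·10 = 90 + 1.25 = 91.25.

91.25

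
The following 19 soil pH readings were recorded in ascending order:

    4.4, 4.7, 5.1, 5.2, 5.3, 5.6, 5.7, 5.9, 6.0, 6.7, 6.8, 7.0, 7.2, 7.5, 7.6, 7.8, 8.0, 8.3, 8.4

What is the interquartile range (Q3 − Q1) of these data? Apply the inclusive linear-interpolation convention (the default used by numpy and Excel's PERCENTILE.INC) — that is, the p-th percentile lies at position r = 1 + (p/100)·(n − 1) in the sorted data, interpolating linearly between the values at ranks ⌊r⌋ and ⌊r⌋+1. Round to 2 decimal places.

2.10

n = 19.
P25: r = 5.5; ranks 5–6 are 5.3, 5.6; interpolating gives 5.45.
P75: r = 14.5; ranks 14–15 are 7.5, 7.6; interpolating gives 7.55.
Difference: 7.55 − 5.45 = 2.1.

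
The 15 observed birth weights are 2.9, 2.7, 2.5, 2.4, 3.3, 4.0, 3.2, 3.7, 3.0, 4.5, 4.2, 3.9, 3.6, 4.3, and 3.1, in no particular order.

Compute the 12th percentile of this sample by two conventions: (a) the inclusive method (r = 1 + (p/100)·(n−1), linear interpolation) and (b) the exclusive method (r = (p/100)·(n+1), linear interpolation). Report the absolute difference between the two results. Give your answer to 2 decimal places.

0.14

Sorted: 2.4, 2.5, 2.7, 2.9, 3.0, 3.1, 3.2, 3.3, 3.6, 3.7, 3.9, 4.0, 4.2, 4.3, 4.5.
n = 15.
(a) r = 2.68; between ranks 2 (2.5) and 3 (2.7): 2.636.
(b) r = 1.92; between ranks 1 (2.4) and 2 (2.5): 2.492.
|2.636 − 2.492| = 0.144.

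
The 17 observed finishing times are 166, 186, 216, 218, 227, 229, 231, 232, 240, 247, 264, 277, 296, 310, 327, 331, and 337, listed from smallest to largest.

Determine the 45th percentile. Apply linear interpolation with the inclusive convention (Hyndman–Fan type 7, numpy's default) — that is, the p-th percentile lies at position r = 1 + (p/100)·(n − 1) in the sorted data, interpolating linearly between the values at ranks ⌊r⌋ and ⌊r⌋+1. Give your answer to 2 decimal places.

233.60

n = 17.
r = 1 + (45/100)·(17 − 1) = 1 + 7.2 = 8.2.
Rank 8 is 232 and rank 9 is 240.
Interpolate: 232 + 0.2·(240 − 232) = 232 + 0.2·8 = 233.6.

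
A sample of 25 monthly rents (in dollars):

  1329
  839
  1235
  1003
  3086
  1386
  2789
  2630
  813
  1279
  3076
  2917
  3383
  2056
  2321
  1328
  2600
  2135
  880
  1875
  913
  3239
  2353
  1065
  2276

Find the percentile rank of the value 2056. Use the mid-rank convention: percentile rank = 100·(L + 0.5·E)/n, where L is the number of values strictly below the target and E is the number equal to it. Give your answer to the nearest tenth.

50.0

Sorted: 813, 839, 880, 913, 1003, 1065, 1235, 1279, 1328, 1329, 1386, 1875, 2056, 2135, 2276, 2321, 2353, 2600, 2630, 2789, 2917, 3076, 3086, 3239, 3383.
Count below 2056: L = 12; count equal: E = 1; n = 25.
Percentile rank = 100·(12 + 0.5·1)/25 = 100·12.5/25 = 50.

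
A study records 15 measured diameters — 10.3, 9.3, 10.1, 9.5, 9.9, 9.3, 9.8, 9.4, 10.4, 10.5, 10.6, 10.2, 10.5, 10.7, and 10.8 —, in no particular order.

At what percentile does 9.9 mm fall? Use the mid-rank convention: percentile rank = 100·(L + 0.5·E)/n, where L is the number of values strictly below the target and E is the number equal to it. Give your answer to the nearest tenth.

Sorted: 9.3, 9.3, 9.4, 9.5, 9.8, 9.9, 10.1, 10.2, 10.3, 10.4, 10.5, 10.5, 10.6, 10.7, 10.8.
Count below 9.9: L = 5; count equal: E = 1; n = 15.
Percentile rank = 100·(5 + 0.5·1)/15 = 100·5.5/15 = 36.67.

36.7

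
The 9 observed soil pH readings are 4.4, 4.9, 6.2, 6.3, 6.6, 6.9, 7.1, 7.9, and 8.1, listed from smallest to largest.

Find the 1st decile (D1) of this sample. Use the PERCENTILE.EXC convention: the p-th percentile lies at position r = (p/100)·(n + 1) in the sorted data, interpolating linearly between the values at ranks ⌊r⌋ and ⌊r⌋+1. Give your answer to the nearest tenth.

n = 9.
r = (10/100)·(9 + 1) = 1.
r is an integer, so P10 is the value at rank 1: 4.4.

4.4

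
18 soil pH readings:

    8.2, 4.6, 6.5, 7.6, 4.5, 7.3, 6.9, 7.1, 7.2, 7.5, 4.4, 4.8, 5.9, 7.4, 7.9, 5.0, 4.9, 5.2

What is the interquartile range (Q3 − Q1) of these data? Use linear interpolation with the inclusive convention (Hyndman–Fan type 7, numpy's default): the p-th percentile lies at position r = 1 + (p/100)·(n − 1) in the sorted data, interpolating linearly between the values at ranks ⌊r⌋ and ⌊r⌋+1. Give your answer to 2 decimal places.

2.45

Sorted: 4.4, 4.5, 4.6, 4.8, 4.9, 5.0, 5.2, 5.9, 6.5, 6.9, 7.1, 7.2, 7.3, 7.4, 7.5, 7.6, 7.9, 8.2.
n = 18.
P25: r = 5.25; ranks 5–6 are 4.9, 5.0; interpolating gives 4.925.
P75: r = 13.75; ranks 13–14 are 7.3, 7.4; interpolating gives 7.375.
Difference: 7.375 − 4.925 = 2.45.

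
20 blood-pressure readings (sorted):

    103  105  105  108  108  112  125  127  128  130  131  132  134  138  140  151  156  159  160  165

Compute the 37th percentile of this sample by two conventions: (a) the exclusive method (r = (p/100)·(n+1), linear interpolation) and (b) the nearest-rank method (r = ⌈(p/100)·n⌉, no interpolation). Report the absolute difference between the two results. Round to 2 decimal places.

n = 20.
(a) r = 7.77; between ranks 7 (125) and 8 (127): 126.54.
(b) the nearest-rank method: rank 8 → 127.
|126.54 − 127| = 0.46.

0.46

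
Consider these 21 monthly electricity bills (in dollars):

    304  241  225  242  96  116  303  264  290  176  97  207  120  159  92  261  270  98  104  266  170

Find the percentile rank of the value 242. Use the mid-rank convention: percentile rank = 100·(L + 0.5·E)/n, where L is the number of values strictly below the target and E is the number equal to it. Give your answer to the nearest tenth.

Sorted: 92, 96, 97, 98, 104, 116, 120, 159, 170, 176, 207, 225, 241, 242, 261, 264, 266, 270, 290, 303, 304.
Count below 242: L = 13; count equal: E = 1; n = 21.
Percentile rank = 100·(13 + 0.5·1)/21 = 100·13.5/21 = 64.29.

64.3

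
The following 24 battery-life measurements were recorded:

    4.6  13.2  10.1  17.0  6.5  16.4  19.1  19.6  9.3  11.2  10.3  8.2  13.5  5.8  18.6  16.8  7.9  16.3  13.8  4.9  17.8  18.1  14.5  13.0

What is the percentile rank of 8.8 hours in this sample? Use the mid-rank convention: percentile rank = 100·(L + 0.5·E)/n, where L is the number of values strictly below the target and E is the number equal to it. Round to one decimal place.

Sorted: 4.6, 4.9, 5.8, 6.5, 7.9, 8.2, 9.3, 10.1, 10.3, 11.2, 13.0, 13.2, 13.5, 13.8, 14.5, 16.3, 16.4, 16.8, 17.0, 17.8, 18.1, 18.6, 19.1, 19.6.
Count below 8.8: L = 6; count equal: E = 0; n = 24.
Percentile rank = 100·(6 + 0.5·0)/24 = 100·6/24 = 25.

25.0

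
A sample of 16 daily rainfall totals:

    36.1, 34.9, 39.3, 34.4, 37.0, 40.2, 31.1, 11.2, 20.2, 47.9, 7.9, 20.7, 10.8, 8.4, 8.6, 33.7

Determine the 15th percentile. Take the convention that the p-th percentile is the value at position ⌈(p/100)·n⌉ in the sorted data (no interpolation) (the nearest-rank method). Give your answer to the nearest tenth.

Sorted: 7.9, 8.4, 8.6, 10.8, 11.2, 20.2, 20.7, 31.1, 33.7, 34.4, 34.9, 36.1, 37.0, 39.3, 40.2, 47.9.
n = 16.
Position = ⌈15/100 · 16⌉ = ⌈2.4⌉ = 3.
The value at rank 3 is 8.6.

8.6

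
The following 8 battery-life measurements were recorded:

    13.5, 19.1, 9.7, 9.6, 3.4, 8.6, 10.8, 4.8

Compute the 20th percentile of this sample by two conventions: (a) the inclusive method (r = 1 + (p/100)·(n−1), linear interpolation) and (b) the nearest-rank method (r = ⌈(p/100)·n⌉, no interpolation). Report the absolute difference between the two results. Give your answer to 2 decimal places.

1.52

Sorted: 3.4, 4.8, 8.6, 9.6, 9.7, 10.8, 13.5, 19.1.
n = 8.
(a) r = 2.4; between ranks 2 (4.8) and 3 (8.6): 6.32.
(b) the nearest-rank method: rank 2 → 4.8.
|6.32 − 4.8| = 1.52.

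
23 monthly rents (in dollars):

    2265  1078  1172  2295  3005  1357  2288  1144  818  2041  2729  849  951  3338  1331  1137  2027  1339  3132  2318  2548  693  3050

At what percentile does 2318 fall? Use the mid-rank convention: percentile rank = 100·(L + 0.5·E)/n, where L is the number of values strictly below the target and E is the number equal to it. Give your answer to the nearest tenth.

Sorted: 693, 818, 849, 951, 1078, 1137, 1144, 1172, 1331, 1339, 1357, 2027, 2041, 2265, 2288, 2295, 2318, 2548, 2729, 3005, 3050, 3132, 3338.
Count below 2318: L = 16; count equal: E = 1; n = 23.
Percentile rank = 100·(16 + 0.5·1)/23 = 100·16.5/23 = 71.74.

71.7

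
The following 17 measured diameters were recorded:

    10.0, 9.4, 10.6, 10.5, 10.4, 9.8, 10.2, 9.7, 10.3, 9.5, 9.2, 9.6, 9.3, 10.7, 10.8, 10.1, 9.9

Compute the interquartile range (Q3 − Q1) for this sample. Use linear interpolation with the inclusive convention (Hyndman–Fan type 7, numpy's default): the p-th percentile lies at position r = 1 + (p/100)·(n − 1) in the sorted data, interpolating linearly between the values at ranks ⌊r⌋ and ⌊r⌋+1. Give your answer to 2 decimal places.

0.80

Sorted: 9.2, 9.3, 9.4, 9.5, 9.6, 9.7, 9.8, 9.9, 10.0, 10.1, 10.2, 10.3, 10.4, 10.5, 10.6, 10.7, 10.8.
n = 17.
P25: r = 5 (integer) → 9.6.
P75: r = 13 (integer) → 10.4.
Difference: 10.4 − 9.6 = 0.8.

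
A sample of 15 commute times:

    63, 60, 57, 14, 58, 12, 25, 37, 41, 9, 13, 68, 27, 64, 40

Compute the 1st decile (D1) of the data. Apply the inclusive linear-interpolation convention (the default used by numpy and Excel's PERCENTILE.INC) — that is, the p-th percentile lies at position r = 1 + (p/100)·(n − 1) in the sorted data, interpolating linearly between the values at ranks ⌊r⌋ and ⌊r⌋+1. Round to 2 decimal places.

12.40

Sorted: 9, 12, 13, 14, 25, 27, 37, 40, 41, 57, 58, 60, 63, 64, 68.
n = 15.
r = 1 + (10/100)·(15 − 1) = 1 + 1.4 = 2.4.
Rank 2 is 12 and rank 3 is 13.
Interpolate: 12 + 0.4·(13 − 12) = 12 + 0.4·1 = 12.4.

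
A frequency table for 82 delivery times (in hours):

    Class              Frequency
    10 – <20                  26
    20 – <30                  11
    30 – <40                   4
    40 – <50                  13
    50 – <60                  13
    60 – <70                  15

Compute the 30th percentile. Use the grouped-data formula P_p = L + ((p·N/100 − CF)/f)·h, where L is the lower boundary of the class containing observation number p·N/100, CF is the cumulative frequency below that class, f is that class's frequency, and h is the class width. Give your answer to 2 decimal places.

N = 82; target position k = 30/100 · 82 = 24.6.
Cumulative frequencies: 26, 37, 41, 54, 67, 82.
Observation 24.6 falls in the class 10 – <20.
L = 10, CF = 0, f = 26, h = 10.
P30 = 10 + ((24.6 − 0)/26)·10 = 10 + 9.46154 = 19.4615.

19.46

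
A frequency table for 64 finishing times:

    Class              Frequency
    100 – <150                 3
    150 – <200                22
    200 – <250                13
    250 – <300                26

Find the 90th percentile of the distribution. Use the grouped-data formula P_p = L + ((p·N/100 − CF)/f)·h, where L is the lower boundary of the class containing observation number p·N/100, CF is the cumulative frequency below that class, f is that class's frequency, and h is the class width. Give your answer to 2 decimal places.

287.69

N = 64; target position k = 90/100 · 64 = 57.6.
Cumulative frequencies: 3, 25, 38, 64.
Observation 57.6 falls in the class 250 – <300.
L = 250, CF = 38, f = 26, h = 50.
P90 = 250 + ((57.6 − 38)/26)·50 = 250 + 37.6923 = 287.692.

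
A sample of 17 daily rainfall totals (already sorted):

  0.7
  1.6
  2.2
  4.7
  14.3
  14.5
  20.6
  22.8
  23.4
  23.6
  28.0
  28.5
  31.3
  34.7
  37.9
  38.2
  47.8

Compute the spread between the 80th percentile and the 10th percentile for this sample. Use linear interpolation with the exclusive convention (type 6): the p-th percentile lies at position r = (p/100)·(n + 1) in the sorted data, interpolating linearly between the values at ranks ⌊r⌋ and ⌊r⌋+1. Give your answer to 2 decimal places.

34.56

n = 17.
P10: r = 1.8; ranks 1–2 are 0.7, 1.6; interpolating gives 1.42.
P80: r = 14.4; ranks 14–15 are 34.7, 37.9; interpolating gives 35.98.
Difference: 35.98 − 1.42 = 34.56.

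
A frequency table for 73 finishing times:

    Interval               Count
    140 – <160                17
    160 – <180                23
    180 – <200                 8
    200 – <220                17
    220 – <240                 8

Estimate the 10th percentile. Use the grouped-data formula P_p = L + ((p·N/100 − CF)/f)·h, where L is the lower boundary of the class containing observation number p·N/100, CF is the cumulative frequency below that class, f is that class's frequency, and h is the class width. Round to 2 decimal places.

148.59

N = 73; target position k = 10/100 · 73 = 7.3.
Cumulative frequencies: 17, 40, 48, 65, 73.
Observation 7.3 falls in the class 140 – <160.
L = 140, CF = 0, f = 17, h = 20.
P10 = 140 + ((7.3 − 0)/17)·20 = 140 + 8.58824 = 148.588.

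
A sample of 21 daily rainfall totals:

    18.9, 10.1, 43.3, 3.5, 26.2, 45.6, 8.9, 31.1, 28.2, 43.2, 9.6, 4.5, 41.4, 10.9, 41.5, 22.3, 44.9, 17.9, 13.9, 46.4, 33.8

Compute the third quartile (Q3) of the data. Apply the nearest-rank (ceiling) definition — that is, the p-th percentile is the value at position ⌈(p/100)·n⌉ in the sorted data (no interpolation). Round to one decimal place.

41.5

Sorted: 3.5, 4.5, 8.9, 9.6, 10.1, 10.9, 13.9, 17.9, 18.9, 22.3, 26.2, 28.2, 31.1, 33.8, 41.4, 41.5, 43.2, 43.3, 44.9, 45.6, 46.4.
n = 21.
Position = ⌈75/100 · 21⌉ = ⌈15.75⌉ = 16.
The value at rank 16 is 41.5.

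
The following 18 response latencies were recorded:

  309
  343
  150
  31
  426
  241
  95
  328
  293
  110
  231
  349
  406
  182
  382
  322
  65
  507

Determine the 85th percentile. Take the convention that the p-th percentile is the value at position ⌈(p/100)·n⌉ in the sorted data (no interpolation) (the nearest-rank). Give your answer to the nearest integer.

406

Sorted: 31, 65, 95, 110, 150, 182, 231, 241, 293, 309, 322, 328, 343, 349, 382, 406, 426, 507.
n = 18.
Position = ⌈85/100 · 18⌉ = ⌈15.3⌉ = 16.
The value at rank 16 is 406.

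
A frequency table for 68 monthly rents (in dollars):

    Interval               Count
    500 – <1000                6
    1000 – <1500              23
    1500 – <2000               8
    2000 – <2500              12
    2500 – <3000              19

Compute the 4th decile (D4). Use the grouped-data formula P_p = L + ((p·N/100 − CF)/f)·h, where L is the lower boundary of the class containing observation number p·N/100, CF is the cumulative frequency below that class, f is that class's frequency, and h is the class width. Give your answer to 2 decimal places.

1460.87

N = 68; target position k = 40/100 · 68 = 27.2.
Cumulative frequencies: 6, 29, 37, 49, 68.
Observation 27.2 falls in the class 1000 – <1500.
L = 1000, CF = 6, f = 23, h = 500.
P40 = 1000 + ((27.2 − 6)/23)·500 = 1000 + 460.87 = 1460.87.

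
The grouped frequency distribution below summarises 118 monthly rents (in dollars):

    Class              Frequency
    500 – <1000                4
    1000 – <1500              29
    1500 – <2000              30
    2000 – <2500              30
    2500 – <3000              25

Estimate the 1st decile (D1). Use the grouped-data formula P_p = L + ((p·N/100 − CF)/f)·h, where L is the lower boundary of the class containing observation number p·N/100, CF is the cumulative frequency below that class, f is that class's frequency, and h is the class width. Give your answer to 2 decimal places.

1134.48

N = 118; target position k = 10/100 · 118 = 11.8.
Cumulative frequencies: 4, 33, 63, 93, 118.
Observation 11.8 falls in the class 1000 – <1500.
L = 1000, CF = 4, f = 29, h = 500.
P10 = 1000 + ((11.8 − 4)/29)·500 = 1000 + 134.483 = 1134.48.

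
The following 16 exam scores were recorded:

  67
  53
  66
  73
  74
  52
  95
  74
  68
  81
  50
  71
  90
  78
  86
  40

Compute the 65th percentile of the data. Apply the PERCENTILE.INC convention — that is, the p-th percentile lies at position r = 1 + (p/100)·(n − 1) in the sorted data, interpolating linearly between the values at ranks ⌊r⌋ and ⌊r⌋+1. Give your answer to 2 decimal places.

Sorted: 40, 50, 52, 53, 66, 67, 68, 71, 73, 74, 74, 78, 81, 86, 90, 95.
n = 16.
r = 1 + (65/100)·(16 − 1) = 1 + 9.75 = 10.75.
Rank 10 is 74 and rank 11 is 74.
Interpolate: 74 + 0.75·(74 − 74) = 74 + 0.75·0 = 74.

74.00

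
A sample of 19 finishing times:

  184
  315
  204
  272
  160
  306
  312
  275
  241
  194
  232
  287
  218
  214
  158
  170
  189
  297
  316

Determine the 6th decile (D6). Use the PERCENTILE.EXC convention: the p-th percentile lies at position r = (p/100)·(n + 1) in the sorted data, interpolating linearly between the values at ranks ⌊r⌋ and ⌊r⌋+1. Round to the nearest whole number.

272

Sorted: 158, 160, 170, 184, 189, 194, 204, 214, 218, 232, 241, 272, 275, 287, 297, 306, 312, 315, 316.
n = 19.
r = (60/100)·(19 + 1) = 12.
r is an integer, so P60 is the value at rank 12: 272.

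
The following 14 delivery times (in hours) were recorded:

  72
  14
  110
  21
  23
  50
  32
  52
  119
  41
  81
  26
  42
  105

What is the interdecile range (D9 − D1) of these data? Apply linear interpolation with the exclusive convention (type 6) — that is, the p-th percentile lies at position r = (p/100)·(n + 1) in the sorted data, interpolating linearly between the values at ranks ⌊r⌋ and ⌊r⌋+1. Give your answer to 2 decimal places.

97.00

Sorted: 14, 21, 23, 26, 32, 41, 42, 50, 52, 72, 81, 105, 110, 119.
n = 14.
P10: r = 1.5; ranks 1–2 are 14, 21; interpolating gives 17.5.
P90: r = 13.5; ranks 13–14 are 110, 119; interpolating gives 114.5.
Difference: 114.5 − 17.5 = 97.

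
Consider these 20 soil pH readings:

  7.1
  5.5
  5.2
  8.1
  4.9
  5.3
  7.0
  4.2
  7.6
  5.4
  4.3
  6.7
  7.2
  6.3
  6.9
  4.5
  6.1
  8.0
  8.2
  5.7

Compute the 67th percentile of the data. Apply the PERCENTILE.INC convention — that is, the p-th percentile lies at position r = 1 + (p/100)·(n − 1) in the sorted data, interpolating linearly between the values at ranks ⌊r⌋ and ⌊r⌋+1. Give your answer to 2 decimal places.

6.97

Sorted: 4.2, 4.3, 4.5, 4.9, 5.2, 5.3, 5.4, 5.5, 5.7, 6.1, 6.3, 6.7, 6.9, 7.0, 7.1, 7.2, 7.6, 8.0, 8.1, 8.2.
n = 20.
r = 1 + (67/100)·(20 − 1) = 1 + 12.73 = 13.73.
Rank 13 is 6.9 and rank 14 is 7.0.
Interpolate: 6.9 + 0.73·(7.0 − 6.9) = 6.9 + 0.73·0.1 = 6.973.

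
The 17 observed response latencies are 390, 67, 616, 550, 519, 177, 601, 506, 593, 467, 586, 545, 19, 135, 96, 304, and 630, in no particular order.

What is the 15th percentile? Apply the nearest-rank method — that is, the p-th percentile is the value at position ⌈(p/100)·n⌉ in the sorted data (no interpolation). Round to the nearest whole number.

Sorted: 19, 67, 96, 135, 177, 304, 390, 467, 506, 519, 545, 550, 586, 593, 601, 616, 630.
n = 17.
Position = ⌈15/100 · 17⌉ = ⌈2.55⌉ = 3.
The value at rank 3 is 96.

96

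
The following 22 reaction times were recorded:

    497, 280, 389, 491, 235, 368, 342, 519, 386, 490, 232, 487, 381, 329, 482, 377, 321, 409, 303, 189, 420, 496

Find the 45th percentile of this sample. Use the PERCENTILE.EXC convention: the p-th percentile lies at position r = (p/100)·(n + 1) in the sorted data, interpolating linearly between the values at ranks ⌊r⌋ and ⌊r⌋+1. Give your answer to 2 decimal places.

378.40

Sorted: 189, 232, 235, 280, 303, 321, 329, 342, 368, 377, 381, 386, 389, 409, 420, 482, 487, 490, 491, 496, 497, 519.
n = 22.
r = (45/100)·(22 + 1) = 10.35.
Rank 10 is 377 and rank 11 is 381.
Interpolate: 377 + 0.35·(381 − 377) = 377 + 0.35·4 = 378.4.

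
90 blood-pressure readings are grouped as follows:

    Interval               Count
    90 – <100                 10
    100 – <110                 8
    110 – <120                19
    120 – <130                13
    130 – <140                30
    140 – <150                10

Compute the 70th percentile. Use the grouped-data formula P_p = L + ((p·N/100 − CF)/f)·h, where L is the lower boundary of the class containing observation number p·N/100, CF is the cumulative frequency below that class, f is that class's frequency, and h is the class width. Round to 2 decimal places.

N = 90; target position k = 70/100 · 90 = 63.
Cumulative frequencies: 10, 18, 37, 50, 80, 90.
Observation 63 falls in the class 130 – <140.
L = 130, CF = 50, f = 30, h = 10.
P70 = 130 + ((63 − 50)/30)·10 = 130 + 4.33333 = 134.333.

134.33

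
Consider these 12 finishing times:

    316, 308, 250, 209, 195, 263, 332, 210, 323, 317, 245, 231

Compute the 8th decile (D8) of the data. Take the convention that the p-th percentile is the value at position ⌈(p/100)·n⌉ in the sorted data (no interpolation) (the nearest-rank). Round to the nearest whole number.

317

Sorted: 195, 209, 210, 231, 245, 250, 263, 308, 316, 317, 323, 332.
n = 12.
Position = ⌈80/100 · 12⌉ = ⌈9.6⌉ = 10.
The value at rank 10 is 317.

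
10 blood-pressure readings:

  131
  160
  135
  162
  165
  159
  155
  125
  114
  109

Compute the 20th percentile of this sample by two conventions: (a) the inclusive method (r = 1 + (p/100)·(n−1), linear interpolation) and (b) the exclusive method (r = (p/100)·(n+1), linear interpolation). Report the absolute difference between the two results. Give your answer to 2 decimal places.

Sorted: 109, 114, 125, 131, 135, 155, 159, 160, 162, 165.
n = 10.
(a) r = 2.8; between ranks 2 (114) and 3 (125): 122.8.
(b) r = 2.2; between ranks 2 (114) and 3 (125): 116.2.
|122.8 − 116.2| = 6.6.

6.60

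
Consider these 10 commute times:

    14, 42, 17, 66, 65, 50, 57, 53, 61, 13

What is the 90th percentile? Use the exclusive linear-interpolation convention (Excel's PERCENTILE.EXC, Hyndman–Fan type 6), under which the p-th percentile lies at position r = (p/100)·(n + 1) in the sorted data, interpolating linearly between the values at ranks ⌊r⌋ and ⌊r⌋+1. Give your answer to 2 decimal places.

Sorted: 13, 14, 17, 42, 50, 53, 57, 61, 65, 66.
n = 10.
r = (90/100)·(10 + 1) = 9.9.
Rank 9 is 65 and rank 10 is 66.
Interpolate: 65 + 0.9·(66 − 65) = 65 + 0.9·1 = 65.9.

65.90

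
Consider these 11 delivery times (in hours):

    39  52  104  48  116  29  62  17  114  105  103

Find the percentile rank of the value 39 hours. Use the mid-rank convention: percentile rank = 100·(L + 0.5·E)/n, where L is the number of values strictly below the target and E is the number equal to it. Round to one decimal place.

Sorted: 17, 29, 39, 48, 52, 62, 103, 104, 105, 114, 116.
Count below 39: L = 2; count equal: E = 1; n = 11.
Percentile rank = 100·(2 + 0.5·1)/11 = 100·2.5/11 = 22.73.

22.7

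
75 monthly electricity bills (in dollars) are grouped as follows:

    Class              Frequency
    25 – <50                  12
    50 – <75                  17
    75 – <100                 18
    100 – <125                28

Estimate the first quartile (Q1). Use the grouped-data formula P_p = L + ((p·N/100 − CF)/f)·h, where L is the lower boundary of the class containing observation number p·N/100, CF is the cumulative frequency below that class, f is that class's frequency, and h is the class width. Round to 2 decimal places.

N = 75; target position k = 25/100 · 75 = 18.75.
Cumulative frequencies: 12, 29, 47, 75.
Observation 18.75 falls in the class 50 – <75.
L = 50, CF = 12, f = 17, h = 25.
P25 = 50 + ((18.75 − 12)/17)·25 = 50 + 9.92647 = 59.9265.

59.93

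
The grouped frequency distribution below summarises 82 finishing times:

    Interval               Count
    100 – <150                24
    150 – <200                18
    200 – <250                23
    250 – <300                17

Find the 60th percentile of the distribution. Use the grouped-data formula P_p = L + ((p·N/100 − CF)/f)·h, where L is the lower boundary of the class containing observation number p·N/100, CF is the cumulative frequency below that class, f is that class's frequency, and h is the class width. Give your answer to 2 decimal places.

215.65

N = 82; target position k = 60/100 · 82 = 49.2.
Cumulative frequencies: 24, 42, 65, 82.
Observation 49.2 falls in the class 200 – <250.
L = 200, CF = 42, f = 23, h = 50.
P60 = 200 + ((49.2 − 42)/23)·50 = 200 + 15.6522 = 215.652.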